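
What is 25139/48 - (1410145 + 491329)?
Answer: -91245613/48 ≈ -1.9010e+6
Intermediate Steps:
25139/48 - (1410145 + 491329) = (1/48)*25139 - 1*1901474 = 25139/48 - 1901474 = -91245613/48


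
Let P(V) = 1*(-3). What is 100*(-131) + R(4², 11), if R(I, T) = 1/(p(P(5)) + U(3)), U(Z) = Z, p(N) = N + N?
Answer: -39301/3 ≈ -13100.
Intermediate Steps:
P(V) = -3
p(N) = 2*N
R(I, T) = -⅓ (R(I, T) = 1/(2*(-3) + 3) = 1/(-6 + 3) = 1/(-3) = -⅓)
100*(-131) + R(4², 11) = 100*(-131) - ⅓ = -13100 - ⅓ = -39301/3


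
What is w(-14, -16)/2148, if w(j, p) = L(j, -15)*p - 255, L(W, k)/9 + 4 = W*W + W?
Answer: -8629/716 ≈ -12.052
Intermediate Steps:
L(W, k) = -36 + 9*W + 9*W**2 (L(W, k) = -36 + 9*(W*W + W) = -36 + 9*(W**2 + W) = -36 + 9*(W + W**2) = -36 + (9*W + 9*W**2) = -36 + 9*W + 9*W**2)
w(j, p) = -255 + p*(-36 + 9*j + 9*j**2) (w(j, p) = (-36 + 9*j + 9*j**2)*p - 255 = p*(-36 + 9*j + 9*j**2) - 255 = -255 + p*(-36 + 9*j + 9*j**2))
w(-14, -16)/2148 = (-255 + 9*(-16)*(-4 - 14 + (-14)**2))/2148 = (-255 + 9*(-16)*(-4 - 14 + 196))*(1/2148) = (-255 + 9*(-16)*178)*(1/2148) = (-255 - 25632)*(1/2148) = -25887*1/2148 = -8629/716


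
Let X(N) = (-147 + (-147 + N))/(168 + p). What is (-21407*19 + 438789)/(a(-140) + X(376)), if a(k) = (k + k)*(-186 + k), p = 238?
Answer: 6507368/18529881 ≈ 0.35118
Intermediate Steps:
a(k) = 2*k*(-186 + k) (a(k) = (2*k)*(-186 + k) = 2*k*(-186 + k))
X(N) = -21/29 + N/406 (X(N) = (-147 + (-147 + N))/(168 + 238) = (-294 + N)/406 = (-294 + N)*(1/406) = -21/29 + N/406)
(-21407*19 + 438789)/(a(-140) + X(376)) = (-21407*19 + 438789)/(2*(-140)*(-186 - 140) + (-21/29 + (1/406)*376)) = (-406733 + 438789)/(2*(-140)*(-326) + (-21/29 + 188/203)) = 32056/(91280 + 41/203) = 32056/(18529881/203) = 32056*(203/18529881) = 6507368/18529881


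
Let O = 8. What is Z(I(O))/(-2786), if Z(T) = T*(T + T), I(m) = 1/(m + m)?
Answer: -1/356608 ≈ -2.8042e-6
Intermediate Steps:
I(m) = 1/(2*m)
Z(T) = 2*T² (Z(T) = T*(2*T) = 2*T²)
Z(I(O))/(-2786) = (2*((½)/8)²)/(-2786) = (2*((½)*(⅛))²)*(-1/2786) = (2*(1/16)²)*(-1/2786) = (2*(1/256))*(-1/2786) = (1/128)*(-1/2786) = -1/356608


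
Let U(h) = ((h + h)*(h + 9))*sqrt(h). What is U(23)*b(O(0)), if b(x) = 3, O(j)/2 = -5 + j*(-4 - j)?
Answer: 4416*sqrt(23) ≈ 21178.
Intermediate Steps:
U(h) = 2*h**(3/2)*(9 + h) (U(h) = ((2*h)*(9 + h))*sqrt(h) = (2*h*(9 + h))*sqrt(h) = 2*h**(3/2)*(9 + h))
O(j) = -10 + 2*j*(-4 - j) (O(j) = 2*(-5 + j*(-4 - j)) = -10 + 2*j*(-4 - j))
U(23)*b(O(0)) = (2*23**(3/2)*(9 + 23))*3 = (2*(23*sqrt(23))*32)*3 = (1472*sqrt(23))*3 = 4416*sqrt(23)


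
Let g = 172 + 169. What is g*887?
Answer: 302467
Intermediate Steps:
g = 341
g*887 = 341*887 = 302467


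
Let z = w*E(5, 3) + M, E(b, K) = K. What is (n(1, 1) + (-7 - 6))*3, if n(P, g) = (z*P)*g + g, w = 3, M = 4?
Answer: 3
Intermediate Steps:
z = 13 (z = 3*3 + 4 = 9 + 4 = 13)
n(P, g) = g + 13*P*g (n(P, g) = (13*P)*g + g = 13*P*g + g = g + 13*P*g)
(n(1, 1) + (-7 - 6))*3 = (1*(1 + 13*1) + (-7 - 6))*3 = (1*(1 + 13) - 13)*3 = (1*14 - 13)*3 = (14 - 13)*3 = 1*3 = 3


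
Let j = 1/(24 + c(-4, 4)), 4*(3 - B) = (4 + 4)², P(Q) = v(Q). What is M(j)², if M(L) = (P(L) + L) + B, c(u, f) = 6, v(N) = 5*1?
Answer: 57121/900 ≈ 63.468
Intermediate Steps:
v(N) = 5
P(Q) = 5
B = -13 (B = 3 - (4 + 4)²/4 = 3 - ¼*8² = 3 - ¼*64 = 3 - 16 = -13)
j = 1/30 (j = 1/(24 + 6) = 1/30 ≈ 0.033333)
M(L) = -8 + L (M(L) = (5 + L) - 13 = -8 + L)
M(j)² = (-8 + 1/30)² = (-239/30)² = 57121/900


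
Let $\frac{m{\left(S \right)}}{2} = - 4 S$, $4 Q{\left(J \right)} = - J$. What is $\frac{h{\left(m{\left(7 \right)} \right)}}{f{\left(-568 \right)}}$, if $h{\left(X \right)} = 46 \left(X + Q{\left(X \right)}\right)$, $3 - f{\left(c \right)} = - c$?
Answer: $\frac{1932}{565} \approx 3.4195$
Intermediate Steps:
$f{\left(c \right)} = 3 + c$ ($f{\left(c \right)} = 3 - - c = 3 + c$)
$Q{\left(J \right)} = - \frac{J}{4}$ ($Q{\left(J \right)} = \frac{\left(-1\right) J}{4} = - \frac{J}{4}$)
$m{\left(S \right)} = - 8 S$ ($m{\left(S \right)} = 2 \left(- 4 S\right) = - 8 S$)
$h{\left(X \right)} = \frac{69 X}{2}$ ($h{\left(X \right)} = 46 \left(X - \frac{X}{4}\right) = 46 \frac{3 X}{4} = \frac{69 X}{2}$)
$\frac{h{\left(m{\left(7 \right)} \right)}}{f{\left(-568 \right)}} = \frac{\frac{69}{2} \left(\left(-8\right) 7\right)}{3 - 568} = \frac{\frac{69}{2} \left(-56\right)}{-565} = \left(-1932\right) \left(- \frac{1}{565}\right) = \frac{1932}{565}$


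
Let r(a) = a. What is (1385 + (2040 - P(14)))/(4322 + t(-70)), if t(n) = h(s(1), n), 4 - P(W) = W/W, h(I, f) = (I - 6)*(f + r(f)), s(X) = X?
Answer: 1711/2511 ≈ 0.68140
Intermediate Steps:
h(I, f) = 2*f*(-6 + I) (h(I, f) = (I - 6)*(f + f) = (-6 + I)*(2*f) = 2*f*(-6 + I))
P(W) = 3 (P(W) = 4 - W/W = 4 - 1*1 = 4 - 1 = 3)
t(n) = -10*n (t(n) = 2*n*(-6 + 1) = 2*n*(-5) = -10*n)
(1385 + (2040 - P(14)))/(4322 + t(-70)) = (1385 + (2040 - 1*3))/(4322 - 10*(-70)) = (1385 + (2040 - 3))/(4322 + 700) = (1385 + 2037)/5022 = 3422*(1/5022) = 1711/2511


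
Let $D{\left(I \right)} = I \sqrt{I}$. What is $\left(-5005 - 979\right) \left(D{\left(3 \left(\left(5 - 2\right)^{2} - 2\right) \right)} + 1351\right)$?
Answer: $-8084384 - 125664 \sqrt{21} \approx -8.6603 \cdot 10^{6}$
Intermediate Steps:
$D{\left(I \right)} = I^{\frac{3}{2}}$
$\left(-5005 - 979\right) \left(D{\left(3 \left(\left(5 - 2\right)^{2} - 2\right) \right)} + 1351\right) = \left(-5005 - 979\right) \left(\left(3 \left(\left(5 - 2\right)^{2} - 2\right)\right)^{\frac{3}{2}} + 1351\right) = - 5984 \left(\left(3 \left(3^{2} - 2\right)\right)^{\frac{3}{2}} + 1351\right) = - 5984 \left(\left(3 \left(9 - 2\right)\right)^{\frac{3}{2}} + 1351\right) = - 5984 \left(\left(3 \cdot 7\right)^{\frac{3}{2}} + 1351\right) = - 5984 \left(21^{\frac{3}{2}} + 1351\right) = - 5984 \left(21 \sqrt{21} + 1351\right) = - 5984 \left(1351 + 21 \sqrt{21}\right) = -8084384 - 125664 \sqrt{21}$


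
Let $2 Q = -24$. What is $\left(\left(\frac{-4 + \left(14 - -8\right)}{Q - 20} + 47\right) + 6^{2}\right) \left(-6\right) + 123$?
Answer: $- \frac{2973}{8} \approx -371.63$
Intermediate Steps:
$Q = -12$ ($Q = \frac{1}{2} \left(-24\right) = -12$)
$\left(\left(\frac{-4 + \left(14 - -8\right)}{Q - 20} + 47\right) + 6^{2}\right) \left(-6\right) + 123 = \left(\left(\frac{-4 + \left(14 - -8\right)}{-12 - 20} + 47\right) + 6^{2}\right) \left(-6\right) + 123 = \left(\left(\frac{-4 + \left(14 + 8\right)}{-32} + 47\right) + 36\right) \left(-6\right) + 123 = \left(\left(\left(-4 + 22\right) \left(- \frac{1}{32}\right) + 47\right) + 36\right) \left(-6\right) + 123 = \left(\left(18 \left(- \frac{1}{32}\right) + 47\right) + 36\right) \left(-6\right) + 123 = \left(\left(- \frac{9}{16} + 47\right) + 36\right) \left(-6\right) + 123 = \left(\frac{743}{16} + 36\right) \left(-6\right) + 123 = \frac{1319}{16} \left(-6\right) + 123 = - \frac{3957}{8} + 123 = - \frac{2973}{8}$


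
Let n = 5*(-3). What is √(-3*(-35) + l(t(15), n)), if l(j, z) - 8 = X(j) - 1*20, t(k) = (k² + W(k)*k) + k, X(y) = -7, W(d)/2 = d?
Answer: √86 ≈ 9.2736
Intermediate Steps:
W(d) = 2*d
n = -15
t(k) = k + 3*k² (t(k) = (k² + (2*k)*k) + k = (k² + 2*k²) + k = 3*k² + k = k + 3*k²)
l(j, z) = -19 (l(j, z) = 8 + (-7 - 1*20) = 8 + (-7 - 20) = 8 - 27 = -19)
√(-3*(-35) + l(t(15), n)) = √(-3*(-35) - 19) = √(105 - 19) = √86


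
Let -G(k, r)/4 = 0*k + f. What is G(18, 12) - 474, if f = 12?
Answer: -522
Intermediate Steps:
G(k, r) = -48 (G(k, r) = -4*(0*k + 12) = -4*(0 + 12) = -4*12 = -48)
G(18, 12) - 474 = -48 - 474 = -522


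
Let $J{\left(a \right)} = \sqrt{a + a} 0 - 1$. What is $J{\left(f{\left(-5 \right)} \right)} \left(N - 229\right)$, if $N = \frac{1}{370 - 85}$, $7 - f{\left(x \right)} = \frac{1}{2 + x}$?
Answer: $\frac{65264}{285} \approx 229.0$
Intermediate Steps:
$f{\left(x \right)} = 7 - \frac{1}{2 + x}$
$N = \frac{1}{285} \approx 0.0035088$
$J{\left(a \right)} = -1$ ($J{\left(a \right)} = \sqrt{2 a} 0 - 1 = \sqrt{2} \sqrt{a} 0 - 1 = 0 - 1 = -1$)
$J{\left(f{\left(-5 \right)} \right)} \left(N - 229\right) = - (\frac{1}{285} - 229) = \left(-1\right) \left(- \frac{65264}{285}\right) = \frac{65264}{285}$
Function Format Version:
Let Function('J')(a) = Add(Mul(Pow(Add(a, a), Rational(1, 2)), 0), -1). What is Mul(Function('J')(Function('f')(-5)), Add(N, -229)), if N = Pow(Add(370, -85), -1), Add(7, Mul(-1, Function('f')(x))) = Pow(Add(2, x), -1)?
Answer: Rational(65264, 285) ≈ 229.00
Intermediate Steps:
Function('f')(x) = Add(7, Mul(-1, Pow(Add(2, x), -1)))
N = Rational(1, 285) (N = Pow(285, -1) = Rational(1, 285) ≈ 0.0035088)
Function('J')(a) = -1 (Function('J')(a) = Add(Mul(Pow(Mul(2, a), Rational(1, 2)), 0), -1) = Add(Mul(Mul(Pow(2, Rational(1, 2)), Pow(a, Rational(1, 2))), 0), -1) = Add(0, -1) = -1)
Mul(Function('J')(Function('f')(-5)), Add(N, -229)) = Mul(-1, Add(Rational(1, 285), -229)) = Mul(-1, Rational(-65264, 285)) = Rational(65264, 285)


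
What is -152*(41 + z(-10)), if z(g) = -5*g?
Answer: -13832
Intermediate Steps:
-152*(41 + z(-10)) = -152*(41 - 5*(-10)) = -152*(41 + 50) = -152*91 = -13832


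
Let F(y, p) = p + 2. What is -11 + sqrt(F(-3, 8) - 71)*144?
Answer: -11 + 144*I*sqrt(61) ≈ -11.0 + 1124.7*I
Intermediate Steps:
F(y, p) = 2 + p
-11 + sqrt(F(-3, 8) - 71)*144 = -11 + sqrt((2 + 8) - 71)*144 = -11 + sqrt(10 - 71)*144 = -11 + sqrt(-61)*144 = -11 + (I*sqrt(61))*144 = -11 + 144*I*sqrt(61)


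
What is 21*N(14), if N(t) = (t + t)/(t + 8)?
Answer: 294/11 ≈ 26.727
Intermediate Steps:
N(t) = 2*t/(8 + t) (N(t) = (2*t)/(8 + t) = 2*t/(8 + t))
21*N(14) = 21*(2*14/(8 + 14)) = 21*(2*14/22) = 21*(2*14*(1/22)) = 21*(14/11) = 294/11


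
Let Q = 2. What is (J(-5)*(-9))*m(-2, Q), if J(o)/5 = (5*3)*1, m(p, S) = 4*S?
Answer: -5400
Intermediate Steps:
J(o) = 75 (J(o) = 5*((5*3)*1) = 5*(15*1) = 5*15 = 75)
(J(-5)*(-9))*m(-2, Q) = (75*(-9))*(4*2) = -675*8 = -5400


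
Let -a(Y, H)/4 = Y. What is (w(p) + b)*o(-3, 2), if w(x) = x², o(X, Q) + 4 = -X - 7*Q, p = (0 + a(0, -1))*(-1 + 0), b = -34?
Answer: 510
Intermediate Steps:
a(Y, H) = -4*Y
p = 0 (p = (0 - 4*0)*(-1 + 0) = (0 + 0)*(-1) = 0*(-1) = 0)
o(X, Q) = -4 - X - 7*Q (o(X, Q) = -4 + (-X - 7*Q) = -4 - X - 7*Q)
(w(p) + b)*o(-3, 2) = (0² - 34)*(-4 - 1*(-3) - 7*2) = (0 - 34)*(-4 + 3 - 14) = -34*(-15) = 510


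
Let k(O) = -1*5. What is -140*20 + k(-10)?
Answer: -2805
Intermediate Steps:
k(O) = -5
-140*20 + k(-10) = -140*20 - 5 = -2800 - 5 = -2805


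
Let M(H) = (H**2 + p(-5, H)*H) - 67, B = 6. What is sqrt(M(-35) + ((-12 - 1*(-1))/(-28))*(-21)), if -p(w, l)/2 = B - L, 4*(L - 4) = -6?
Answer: sqrt(5579)/2 ≈ 37.346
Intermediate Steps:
L = 5/2 (L = 4 + (1/4)*(-6) = 4 - 3/2 = 5/2 ≈ 2.5000)
p(w, l) = -7 (p(w, l) = -2*(6 - 1*5/2) = -2*(6 - 5/2) = -2*7/2 = -7)
M(H) = -67 + H**2 - 7*H (M(H) = (H**2 - 7*H) - 67 = -67 + H**2 - 7*H)
sqrt(M(-35) + ((-12 - 1*(-1))/(-28))*(-21)) = sqrt((-67 + (-35)**2 - 7*(-35)) + ((-12 - 1*(-1))/(-28))*(-21)) = sqrt((-67 + 1225 + 245) - (-12 + 1)/28*(-21)) = sqrt(1403 - 1/28*(-11)*(-21)) = sqrt(1403 + (11/28)*(-21)) = sqrt(1403 - 33/4) = sqrt(5579/4) = sqrt(5579)/2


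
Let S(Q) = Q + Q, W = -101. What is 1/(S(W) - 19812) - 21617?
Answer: -432642639/20014 ≈ -21617.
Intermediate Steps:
S(Q) = 2*Q
1/(S(W) - 19812) - 21617 = 1/(2*(-101) - 19812) - 21617 = 1/(-202 - 19812) - 21617 = 1/(-20014) - 21617 = -1/20014 - 21617 = -432642639/20014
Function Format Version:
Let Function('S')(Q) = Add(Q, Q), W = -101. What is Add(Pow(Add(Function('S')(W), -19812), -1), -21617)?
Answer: Rational(-432642639, 20014) ≈ -21617.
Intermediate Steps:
Function('S')(Q) = Mul(2, Q)
Add(Pow(Add(Function('S')(W), -19812), -1), -21617) = Add(Pow(Add(Mul(2, -101), -19812), -1), -21617) = Add(Pow(Add(-202, -19812), -1), -21617) = Add(Pow(-20014, -1), -21617) = Add(Rational(-1, 20014), -21617) = Rational(-432642639, 20014)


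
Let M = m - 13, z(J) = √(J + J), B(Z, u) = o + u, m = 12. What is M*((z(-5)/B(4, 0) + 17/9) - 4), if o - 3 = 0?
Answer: 19/9 - I*√10/3 ≈ 2.1111 - 1.0541*I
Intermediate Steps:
o = 3 (o = 3 + 0 = 3)
B(Z, u) = 3 + u
z(J) = √2*√J (z(J) = √(2*J) = √2*√J)
M = -1 (M = 12 - 13 = -1)
M*((z(-5)/B(4, 0) + 17/9) - 4) = -(((√2*√(-5))/(3 + 0) + 17/9) - 4) = -(((√2*(I*√5))/3 + 17*(⅑)) - 4) = -(((I*√10)*(⅓) + 17/9) - 4) = -((I*√10/3 + 17/9) - 4) = -((17/9 + I*√10/3) - 4) = -(-19/9 + I*√10/3) = 19/9 - I*√10/3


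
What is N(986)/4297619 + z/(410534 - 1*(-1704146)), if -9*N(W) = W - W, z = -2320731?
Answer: -2320731/2114680 ≈ -1.0974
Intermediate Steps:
N(W) = 0 (N(W) = -(W - W)/9 = -⅑*0 = 0)
N(986)/4297619 + z/(410534 - 1*(-1704146)) = 0/4297619 - 2320731/(410534 - 1*(-1704146)) = 0*(1/4297619) - 2320731/(410534 + 1704146) = 0 - 2320731/2114680 = -2320731/2114680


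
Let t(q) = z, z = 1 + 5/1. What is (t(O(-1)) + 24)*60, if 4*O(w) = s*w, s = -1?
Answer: 1800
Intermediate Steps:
z = 6 (z = 1 + 5*1 = 1 + 5 = 6)
O(w) = -w/4 (O(w) = (-w)/4 = -w/4)
t(q) = 6
(t(O(-1)) + 24)*60 = (6 + 24)*60 = 30*60 = 1800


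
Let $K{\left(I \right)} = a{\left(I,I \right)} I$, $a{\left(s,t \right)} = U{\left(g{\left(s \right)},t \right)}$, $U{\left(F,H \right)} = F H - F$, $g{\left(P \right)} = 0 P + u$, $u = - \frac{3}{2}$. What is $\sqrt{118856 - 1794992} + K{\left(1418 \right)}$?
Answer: $-3013959 + 2 i \sqrt{419034} \approx -3.014 \cdot 10^{6} + 1294.7 i$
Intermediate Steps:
$u = - \frac{3}{2}$ ($u = \left(-3\right) \frac{1}{2} = - \frac{3}{2} \approx -1.5$)
$g{\left(P \right)} = - \frac{3}{2}$ ($g{\left(P \right)} = 0 P - \frac{3}{2} = 0 - \frac{3}{2} = - \frac{3}{2}$)
$U{\left(F,H \right)} = - F + F H$
$a{\left(s,t \right)} = \frac{3}{2} - \frac{3 t}{2}$ ($a{\left(s,t \right)} = - \frac{3 \left(-1 + t\right)}{2} = \frac{3}{2} - \frac{3 t}{2}$)
$K{\left(I \right)} = I \left(\frac{3}{2} - \frac{3 I}{2}\right)$ ($K{\left(I \right)} = \left(\frac{3}{2} - \frac{3 I}{2}\right) I = I \left(\frac{3}{2} - \frac{3 I}{2}\right)$)
$\sqrt{118856 - 1794992} + K{\left(1418 \right)} = \sqrt{118856 - 1794992} + \frac{3}{2} \cdot 1418 \left(1 - 1418\right) = \sqrt{-1676136} + \frac{3}{2} \cdot 1418 \left(1 - 1418\right) = 2 i \sqrt{419034} + \frac{3}{2} \cdot 1418 \left(-1417\right) = 2 i \sqrt{419034} - 3013959 = -3013959 + 2 i \sqrt{419034}$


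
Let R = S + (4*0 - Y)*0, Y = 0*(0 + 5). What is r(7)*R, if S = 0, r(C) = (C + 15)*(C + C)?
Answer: 0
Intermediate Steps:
Y = 0 (Y = 0*5 = 0)
r(C) = 2*C*(15 + C) (r(C) = (15 + C)*(2*C) = 2*C*(15 + C))
R = 0 (R = 0 + (4*0 - 1*0)*0 = 0 + (0 + 0)*0 = 0 + 0*0 = 0 + 0 = 0)
r(7)*R = (2*7*(15 + 7))*0 = (2*7*22)*0 = 308*0 = 0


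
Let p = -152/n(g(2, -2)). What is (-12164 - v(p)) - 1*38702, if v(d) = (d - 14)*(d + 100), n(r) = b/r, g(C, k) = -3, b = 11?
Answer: -6624698/121 ≈ -54750.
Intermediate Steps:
n(r) = 11/r
p = 456/11 (p = -152/(11/(-3)) = -152/(11*(-1/3)) = -152/(-11/3) = -152*(-3/11) = 456/11 ≈ 41.455)
v(d) = (-14 + d)*(100 + d)
(-12164 - v(p)) - 1*38702 = (-12164 - (-1400 + (456/11)**2 + 86*(456/11))) - 1*38702 = (-12164 - (-1400 + 207936/121 + 39216/11)) - 38702 = (-12164 - 1*469912/121) - 38702 = (-12164 - 469912/121) - 38702 = -1941756/121 - 38702 = -6624698/121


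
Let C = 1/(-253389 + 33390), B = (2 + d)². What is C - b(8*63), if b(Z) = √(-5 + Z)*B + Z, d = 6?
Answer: -110879497/219999 - 64*√499 ≈ -1933.7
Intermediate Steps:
B = 64 (B = (2 + 6)² = 8² = 64)
C = -1/219999 (C = 1/(-219999) = -1/219999 ≈ -4.5455e-6)
b(Z) = Z + 64*√(-5 + Z) (b(Z) = √(-5 + Z)*64 + Z = 64*√(-5 + Z) + Z = Z + 64*√(-5 + Z))
C - b(8*63) = -1/219999 - (8*63 + 64*√(-5 + 8*63)) = -1/219999 - (504 + 64*√(-5 + 504)) = -1/219999 - (504 + 64*√499) = -1/219999 + (-504 - 64*√499) = -110879497/219999 - 64*√499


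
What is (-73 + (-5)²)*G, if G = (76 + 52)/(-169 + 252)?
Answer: -6144/83 ≈ -74.024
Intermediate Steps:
G = 128/83 ≈ 1.5422
(-73 + (-5)²)*G = (-73 + (-5)²)*(128/83) = (-73 + 25)*(128/83) = -48*128/83 = -6144/83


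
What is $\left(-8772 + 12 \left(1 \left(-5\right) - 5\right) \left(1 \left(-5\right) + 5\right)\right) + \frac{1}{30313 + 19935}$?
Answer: $- \frac{440775455}{50248} \approx -8772.0$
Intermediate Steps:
$\left(-8772 + 12 \left(1 \left(-5\right) - 5\right) \left(1 \left(-5\right) + 5\right)\right) + \frac{1}{30313 + 19935} = \left(-8772 + 12 \left(-5 - 5\right) \left(-5 + 5\right)\right) + \frac{1}{50248} = \left(-8772 + 12 \left(-10\right) 0\right) + \frac{1}{50248} = \left(-8772 - 0\right) + \frac{1}{50248} = \left(-8772 + 0\right) + \frac{1}{50248} = -8772 + \frac{1}{50248} = - \frac{440775455}{50248}$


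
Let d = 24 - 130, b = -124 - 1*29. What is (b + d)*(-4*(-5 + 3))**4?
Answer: -1060864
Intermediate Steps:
b = -153 (b = -124 - 29 = -153)
d = -106
(b + d)*(-4*(-5 + 3))**4 = (-153 - 106)*(-4*(-5 + 3))**4 = -259*(-4*(-2))**4 = -259*8**4 = -259*4096 = -1060864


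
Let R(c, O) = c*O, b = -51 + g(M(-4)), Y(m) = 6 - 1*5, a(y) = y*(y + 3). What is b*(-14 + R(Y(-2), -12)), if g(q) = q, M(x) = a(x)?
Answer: 1222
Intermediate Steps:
a(y) = y*(3 + y)
Y(m) = 1 (Y(m) = 6 - 5 = 1)
M(x) = x*(3 + x)
b = -47 (b = -51 - 4*(3 - 4) = -51 - 4*(-1) = -51 + 4 = -47)
R(c, O) = O*c
b*(-14 + R(Y(-2), -12)) = -47*(-14 - 12*1) = -47*(-14 - 12) = -47*(-26) = 1222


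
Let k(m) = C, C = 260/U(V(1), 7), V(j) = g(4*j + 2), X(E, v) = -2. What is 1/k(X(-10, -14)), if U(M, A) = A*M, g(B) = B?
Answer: 21/130 ≈ 0.16154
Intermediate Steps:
V(j) = 2 + 4*j (V(j) = 4*j + 2 = 2 + 4*j)
C = 130/21 (C = 260/((7*(2 + 4*1))) = 260/((7*(2 + 4))) = 260/((7*6)) = 260/42 = 260*(1/42) = 130/21 ≈ 6.1905)
k(m) = 130/21
1/k(X(-10, -14)) = 1/(130/21) = 21/130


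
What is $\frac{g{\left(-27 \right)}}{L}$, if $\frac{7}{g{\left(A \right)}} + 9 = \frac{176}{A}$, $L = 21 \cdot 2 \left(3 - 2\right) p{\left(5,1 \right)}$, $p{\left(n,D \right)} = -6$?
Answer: $\frac{3}{1676} \approx 0.00179$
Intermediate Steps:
$L = -252$ ($L = 21 \cdot 2 \left(3 - 2\right) \left(-6\right) = 21 \cdot 2 \cdot 1 \left(-6\right) = 21 \cdot 2 \left(-6\right) = 42 \left(-6\right) = -252$)
$g{\left(A \right)} = \frac{7}{-9 + \frac{176}{A}}$
$\frac{g{\left(-27 \right)}}{L} = \frac{\left(-7\right) \left(-27\right) \frac{1}{-176 + 9 \left(-27\right)}}{-252} = \left(-7\right) \left(-27\right) \frac{1}{-176 - 243} \left(- \frac{1}{252}\right) = \left(-7\right) \left(-27\right) \frac{1}{-419} \left(- \frac{1}{252}\right) = \left(-7\right) \left(-27\right) \left(- \frac{1}{419}\right) \left(- \frac{1}{252}\right) = \left(- \frac{189}{419}\right) \left(- \frac{1}{252}\right) = \frac{3}{1676}$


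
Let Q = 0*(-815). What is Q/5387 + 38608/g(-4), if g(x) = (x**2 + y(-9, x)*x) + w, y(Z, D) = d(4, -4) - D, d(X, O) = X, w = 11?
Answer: -38608/5 ≈ -7721.6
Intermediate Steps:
y(Z, D) = 4 - D
g(x) = 11 + x**2 + x*(4 - x) (g(x) = (x**2 + (4 - x)*x) + 11 = (x**2 + x*(4 - x)) + 11 = 11 + x**2 + x*(4 - x))
Q = 0
Q/5387 + 38608/g(-4) = 0/5387 + 38608/(11 + 4*(-4)) = 0*(1/5387) + 38608/(11 - 16) = 0 + 38608/(-5) = 0 + 38608*(-1/5) = 0 - 38608/5 = -38608/5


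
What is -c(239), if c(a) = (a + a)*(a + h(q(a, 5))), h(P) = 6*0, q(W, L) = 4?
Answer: -114242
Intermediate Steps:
h(P) = 0
c(a) = 2*a² (c(a) = (a + a)*(a + 0) = (2*a)*a = 2*a²)
-c(239) = -2*239² = -2*57121 = -1*114242 = -114242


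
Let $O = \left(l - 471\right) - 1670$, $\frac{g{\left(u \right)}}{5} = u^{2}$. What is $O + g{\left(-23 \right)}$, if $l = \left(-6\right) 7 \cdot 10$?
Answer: $84$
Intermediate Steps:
$g{\left(u \right)} = 5 u^{2}$
$l = -420$ ($l = \left(-42\right) 10 = -420$)
$O = -2561$ ($O = \left(-420 - 471\right) - 1670 = -891 - 1670 = -2561$)
$O + g{\left(-23 \right)} = -2561 + 5 \left(-23\right)^{2} = -2561 + 5 \cdot 529 = -2561 + 2645 = 84$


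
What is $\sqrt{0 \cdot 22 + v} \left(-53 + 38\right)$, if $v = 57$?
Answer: $- 15 \sqrt{57} \approx -113.25$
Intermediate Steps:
$\sqrt{0 \cdot 22 + v} \left(-53 + 38\right) = \sqrt{0 \cdot 22 + 57} \left(-53 + 38\right) = \sqrt{0 + 57} \left(-15\right) = \sqrt{57} \left(-15\right) = - 15 \sqrt{57}$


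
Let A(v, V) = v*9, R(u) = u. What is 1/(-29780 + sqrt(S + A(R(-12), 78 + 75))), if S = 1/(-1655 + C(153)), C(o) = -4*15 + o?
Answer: -46516360/1385257369497 - I*sqrt(263504714)/1385257369497 ≈ -3.358e-5 - 1.1718e-8*I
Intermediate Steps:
C(o) = -60 + o
A(v, V) = 9*v
S = -1/1562 (S = 1/(-1655 + (-60 + 153)) = 1/(-1655 + 93) = 1/(-1562) = -1/1562 ≈ -0.00064021)
1/(-29780 + sqrt(S + A(R(-12), 78 + 75))) = 1/(-29780 + sqrt(-1/1562 + 9*(-12))) = 1/(-29780 + sqrt(-1/1562 - 108)) = 1/(-29780 + sqrt(-168697/1562)) = 1/(-29780 + I*sqrt(263504714)/1562)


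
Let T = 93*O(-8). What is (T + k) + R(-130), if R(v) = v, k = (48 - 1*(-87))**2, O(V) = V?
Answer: 17351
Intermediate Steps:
k = 18225 (k = (48 + 87)**2 = 135**2 = 18225)
T = -744 (T = 93*(-8) = -744)
(T + k) + R(-130) = (-744 + 18225) - 130 = 17481 - 130 = 17351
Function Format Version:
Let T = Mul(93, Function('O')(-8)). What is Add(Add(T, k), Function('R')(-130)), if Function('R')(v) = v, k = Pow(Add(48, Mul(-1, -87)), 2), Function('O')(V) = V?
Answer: 17351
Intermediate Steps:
k = 18225 (k = Pow(Add(48, 87), 2) = Pow(135, 2) = 18225)
T = -744 (T = Mul(93, -8) = -744)
Add(Add(T, k), Function('R')(-130)) = Add(Add(-744, 18225), -130) = Add(17481, -130) = 17351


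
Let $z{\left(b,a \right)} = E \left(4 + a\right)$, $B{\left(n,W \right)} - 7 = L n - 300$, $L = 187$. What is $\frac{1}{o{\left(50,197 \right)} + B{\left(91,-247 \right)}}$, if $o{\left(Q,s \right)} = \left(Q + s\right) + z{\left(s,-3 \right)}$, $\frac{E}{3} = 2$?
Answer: $\frac{1}{16977} \approx 5.8903 \cdot 10^{-5}$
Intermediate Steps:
$E = 6$ ($E = 3 \cdot 2 = 6$)
$B{\left(n,W \right)} = -293 + 187 n$ ($B{\left(n,W \right)} = 7 + \left(187 n - 300\right) = 7 + \left(-300 + 187 n\right) = -293 + 187 n$)
$z{\left(b,a \right)} = 24 + 6 a$ ($z{\left(b,a \right)} = 6 \left(4 + a\right) = 24 + 6 a$)
$o{\left(Q,s \right)} = 6 + Q + s$ ($o{\left(Q,s \right)} = \left(Q + s\right) + \left(24 + 6 \left(-3\right)\right) = \left(Q + s\right) + \left(24 - 18\right) = \left(Q + s\right) + 6 = 6 + Q + s$)
$\frac{1}{o{\left(50,197 \right)} + B{\left(91,-247 \right)}} = \frac{1}{\left(6 + 50 + 197\right) + \left(-293 + 187 \cdot 91\right)} = \frac{1}{253 + \left(-293 + 17017\right)} = \frac{1}{253 + 16724} = \frac{1}{16977}$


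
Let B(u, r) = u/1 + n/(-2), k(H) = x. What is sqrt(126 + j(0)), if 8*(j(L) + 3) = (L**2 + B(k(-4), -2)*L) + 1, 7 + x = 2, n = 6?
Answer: sqrt(1970)/4 ≈ 11.096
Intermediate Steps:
x = -5 (x = -7 + 2 = -5)
k(H) = -5
B(u, r) = -3 + u (B(u, r) = u/1 + 6/(-2) = u*1 + 6*(-1/2) = u - 3 = -3 + u)
j(L) = -23/8 - L + L**2/8 (j(L) = -3 + ((L**2 + (-3 - 5)*L) + 1)/8 = -3 + ((L**2 - 8*L) + 1)/8 = -3 + (1 + L**2 - 8*L)/8 = -3 + (1/8 - L + L**2/8) = -23/8 - L + L**2/8)
sqrt(126 + j(0)) = sqrt(126 + (-23/8 - 1*0 + (1/8)*0**2)) = sqrt(126 + (-23/8 + 0 + (1/8)*0)) = sqrt(126 + (-23/8 + 0 + 0)) = sqrt(126 - 23/8) = sqrt(985/8) = sqrt(1970)/4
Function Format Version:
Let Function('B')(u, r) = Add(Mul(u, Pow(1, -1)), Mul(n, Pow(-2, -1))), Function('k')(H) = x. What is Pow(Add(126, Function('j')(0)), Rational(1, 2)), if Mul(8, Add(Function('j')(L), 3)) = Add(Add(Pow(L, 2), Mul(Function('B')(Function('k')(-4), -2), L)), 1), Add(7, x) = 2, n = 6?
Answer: Mul(Rational(1, 4), Pow(1970, Rational(1, 2))) ≈ 11.096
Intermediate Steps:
x = -5 (x = Add(-7, 2) = -5)
Function('k')(H) = -5
Function('B')(u, r) = Add(-3, u) (Function('B')(u, r) = Add(Mul(u, Pow(1, -1)), Mul(6, Pow(-2, -1))) = Add(Mul(u, 1), Mul(6, Rational(-1, 2))) = Add(u, -3) = Add(-3, u))
Function('j')(L) = Add(Rational(-23, 8), Mul(-1, L), Mul(Rational(1, 8), Pow(L, 2))) (Function('j')(L) = Add(-3, Mul(Rational(1, 8), Add(Add(Pow(L, 2), Mul(Add(-3, -5), L)), 1))) = Add(-3, Mul(Rational(1, 8), Add(Add(Pow(L, 2), Mul(-8, L)), 1))) = Add(-3, Mul(Rational(1, 8), Add(1, Pow(L, 2), Mul(-8, L)))) = Add(-3, Add(Rational(1, 8), Mul(-1, L), Mul(Rational(1, 8), Pow(L, 2)))) = Add(Rational(-23, 8), Mul(-1, L), Mul(Rational(1, 8), Pow(L, 2))))
Pow(Add(126, Function('j')(0)), Rational(1, 2)) = Pow(Add(126, Add(Rational(-23, 8), Mul(-1, 0), Mul(Rational(1, 8), Pow(0, 2)))), Rational(1, 2)) = Pow(Add(126, Add(Rational(-23, 8), 0, Mul(Rational(1, 8), 0))), Rational(1, 2)) = Pow(Add(126, Add(Rational(-23, 8), 0, 0)), Rational(1, 2)) = Pow(Add(126, Rational(-23, 8)), Rational(1, 2)) = Pow(Rational(985, 8), Rational(1, 2)) = Mul(Rational(1, 4), Pow(1970, Rational(1, 2)))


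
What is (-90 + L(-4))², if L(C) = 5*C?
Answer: 12100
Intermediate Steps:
(-90 + L(-4))² = (-90 + 5*(-4))² = (-90 - 20)² = (-110)² = 12100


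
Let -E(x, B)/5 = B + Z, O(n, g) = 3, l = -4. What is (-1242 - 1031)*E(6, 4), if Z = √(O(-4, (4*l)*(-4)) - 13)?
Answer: 45460 + 11365*I*√10 ≈ 45460.0 + 35939.0*I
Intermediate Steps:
Z = I*√10 (Z = √(3 - 13) = √(-10) = I*√10 ≈ 3.1623*I)
E(x, B) = -5*B - 5*I*√10 (E(x, B) = -5*(B + I*√10) = -5*B - 5*I*√10)
(-1242 - 1031)*E(6, 4) = (-1242 - 1031)*(-5*4 - 5*I*√10) = -2273*(-20 - 5*I*√10) = 45460 + 11365*I*√10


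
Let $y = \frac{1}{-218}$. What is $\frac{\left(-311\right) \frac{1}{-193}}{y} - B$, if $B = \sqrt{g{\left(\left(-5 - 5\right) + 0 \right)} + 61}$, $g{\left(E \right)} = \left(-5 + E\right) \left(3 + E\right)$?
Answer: $- \frac{67798}{193} - \sqrt{166} \approx -364.17$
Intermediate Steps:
$y = - \frac{1}{218} \approx -0.0045872$
$B = \sqrt{166}$ ($B = \sqrt{\left(-15 + \left(\left(-5 - 5\right) + 0\right)^{2} - 2 \left(\left(-5 - 5\right) + 0\right)\right) + 61} = \sqrt{\left(-15 + \left(-10 + 0\right)^{2} - 2 \left(-10 + 0\right)\right) + 61} = \sqrt{\left(-15 + \left(-10\right)^{2} - -20\right) + 61} = \sqrt{\left(-15 + 100 + 20\right) + 61} = \sqrt{105 + 61} = \sqrt{166} \approx 12.884$)
$\frac{\left(-311\right) \frac{1}{-193}}{y} - B = \frac{\left(-311\right) \frac{1}{-193}}{- \frac{1}{218}} - \sqrt{166} = \left(-311\right) \left(- \frac{1}{193}\right) \left(-218\right) - \sqrt{166} = \frac{311}{193} \left(-218\right) - \sqrt{166} = - \frac{67798}{193} - \sqrt{166}$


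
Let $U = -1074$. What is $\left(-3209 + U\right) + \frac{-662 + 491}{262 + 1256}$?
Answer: $- \frac{2167255}{506} \approx -4283.1$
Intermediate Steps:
$\left(-3209 + U\right) + \frac{-662 + 491}{262 + 1256} = \left(-3209 - 1074\right) + \frac{-662 + 491}{262 + 1256} = -4283 - \frac{171}{1518} = -4283 - \frac{57}{506} = - \frac{2167255}{506}$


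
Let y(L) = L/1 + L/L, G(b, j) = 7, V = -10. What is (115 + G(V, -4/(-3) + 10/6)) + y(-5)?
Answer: 118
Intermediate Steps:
y(L) = 1 + L (y(L) = L*1 + 1 = L + 1 = 1 + L)
(115 + G(V, -4/(-3) + 10/6)) + y(-5) = (115 + 7) + (1 - 5) = 122 - 4 = 118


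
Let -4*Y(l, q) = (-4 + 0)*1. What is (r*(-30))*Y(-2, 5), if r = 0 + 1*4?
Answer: -120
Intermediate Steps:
Y(l, q) = 1 (Y(l, q) = -(-4 + 0)/4 = -(-1) = -¼*(-4) = 1)
r = 4 (r = 0 + 4 = 4)
(r*(-30))*Y(-2, 5) = (4*(-30))*1 = -120*1 = -120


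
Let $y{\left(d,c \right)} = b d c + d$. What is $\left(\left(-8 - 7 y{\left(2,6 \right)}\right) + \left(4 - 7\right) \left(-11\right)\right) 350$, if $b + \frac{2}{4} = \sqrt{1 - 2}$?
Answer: $18550 - 29400 i \approx 18550.0 - 29400.0 i$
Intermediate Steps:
$b = - \frac{1}{2} + i$ ($b = - \frac{1}{2} + \sqrt{1 - 2} = - \frac{1}{2} + \sqrt{-1} = - \frac{1}{2} + i \approx -0.5 + 1.0 i$)
$y{\left(d,c \right)} = d + c d \left(- \frac{1}{2} + i\right)$ ($y{\left(d,c \right)} = \left(- \frac{1}{2} + i\right) d c + d = d \left(- \frac{1}{2} + i\right) c + d = c d \left(- \frac{1}{2} + i\right) + d = d + c d \left(- \frac{1}{2} + i\right)$)
$\left(\left(-8 - 7 y{\left(2,6 \right)}\right) + \left(4 - 7\right) \left(-11\right)\right) 350 = \left(\left(-8 - 7 \cdot \frac{1}{2} \cdot 2 \left(2 + 6 \left(-1 + 2 i\right)\right)\right) + \left(4 - 7\right) \left(-11\right)\right) 350 = \left(\left(-8 - 7 \cdot \frac{1}{2} \cdot 2 \left(2 - \left(6 - 12 i\right)\right)\right) - -33\right) 350 = \left(\left(-8 - 7 \cdot \frac{1}{2} \cdot 2 \left(-4 + 12 i\right)\right) + 33\right) 350 = \left(\left(-8 - 7 \left(-4 + 12 i\right)\right) + 33\right) 350 = \left(\left(-8 + \left(28 - 84 i\right)\right) + 33\right) 350 = \left(\left(20 - 84 i\right) + 33\right) 350 = \left(53 - 84 i\right) 350 = 18550 - 29400 i$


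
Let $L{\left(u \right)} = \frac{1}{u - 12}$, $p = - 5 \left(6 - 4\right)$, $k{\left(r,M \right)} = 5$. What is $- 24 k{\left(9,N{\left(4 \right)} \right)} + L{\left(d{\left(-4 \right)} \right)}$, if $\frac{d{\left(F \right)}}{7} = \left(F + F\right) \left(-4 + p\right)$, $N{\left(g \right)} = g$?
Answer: $- \frac{92639}{772} \approx -120.0$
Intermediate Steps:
$p = -10$ ($p = \left(-5\right) 2 = -10$)
$d{\left(F \right)} = - 196 F$ ($d{\left(F \right)} = 7 \left(F + F\right) \left(-4 - 10\right) = 7 \cdot 2 F \left(-14\right) = 7 \left(- 28 F\right) = - 196 F$)
$L{\left(u \right)} = \frac{1}{-12 + u}$
$- 24 k{\left(9,N{\left(4 \right)} \right)} + L{\left(d{\left(-4 \right)} \right)} = \left(-24\right) 5 + \frac{1}{-12 - -784} = -120 + \frac{1}{-12 + 784} = -120 + \frac{1}{772} = - \frac{92639}{772}$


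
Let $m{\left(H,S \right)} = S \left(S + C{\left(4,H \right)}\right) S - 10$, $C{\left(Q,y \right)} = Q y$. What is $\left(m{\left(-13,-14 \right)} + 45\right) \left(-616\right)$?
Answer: $7947016$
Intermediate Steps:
$m{\left(H,S \right)} = -10 + S^{2} \left(S + 4 H\right)$ ($m{\left(H,S \right)} = S \left(S + 4 H\right) S - 10 = S^{2} \left(S + 4 H\right) - 10 = -10 + S^{2} \left(S + 4 H\right)$)
$\left(m{\left(-13,-14 \right)} + 45\right) \left(-616\right) = \left(\left(-10 + \left(-14\right)^{3} + 4 \left(-13\right) \left(-14\right)^{2}\right) + 45\right) \left(-616\right) = \left(\left(-10 - 2744 + 4 \left(-13\right) 196\right) + 45\right) \left(-616\right) = \left(\left(-10 - 2744 - 10192\right) + 45\right) \left(-616\right) = \left(-12946 + 45\right) \left(-616\right) = \left(-12901\right) \left(-616\right) = 7947016$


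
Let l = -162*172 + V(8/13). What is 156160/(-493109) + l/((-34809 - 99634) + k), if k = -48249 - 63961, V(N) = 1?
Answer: -132501799/650410771 ≈ -0.20372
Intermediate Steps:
k = -112210
l = -27863 (l = -162*172 + 1 = -27864 + 1 = -27863)
156160/(-493109) + l/((-34809 - 99634) + k) = 156160/(-493109) - 27863/((-34809 - 99634) - 112210) = 156160*(-1/493109) - 27863/(-134443 - 112210) = -156160/493109 - 27863/(-246653) = -156160/493109 - 27863*(-1/246653) = -156160/493109 + 149/1319 = -132501799/650410771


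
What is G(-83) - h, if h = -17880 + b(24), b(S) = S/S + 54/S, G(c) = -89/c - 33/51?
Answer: 100898777/5644 ≈ 17877.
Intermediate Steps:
G(c) = -11/17 - 89/c (G(c) = -89/c - 33*1/51 = -89/c - 11/17 = -11/17 - 89/c)
b(S) = 1 + 54/S
h = -71507/4 (h = -17880 + (54 + 24)/24 = -17880 + (1/24)*78 = -17880 + 13/4 = -71507/4 ≈ -17877.)
G(-83) - h = (-11/17 - 89/(-83)) - 1*(-71507/4) = (-11/17 - 89*(-1/83)) + 71507/4 = (-11/17 + 89/83) + 71507/4 = 600/1411 + 71507/4 = 100898777/5644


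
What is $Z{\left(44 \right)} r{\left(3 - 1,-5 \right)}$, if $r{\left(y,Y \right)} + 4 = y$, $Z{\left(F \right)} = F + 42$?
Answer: $-172$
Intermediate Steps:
$Z{\left(F \right)} = 42 + F$
$r{\left(y,Y \right)} = -4 + y$
$Z{\left(44 \right)} r{\left(3 - 1,-5 \right)} = \left(42 + 44\right) \left(-4 + \left(3 - 1\right)\right) = 86 \left(-4 + 2\right) = 86 \left(-2\right) = -172$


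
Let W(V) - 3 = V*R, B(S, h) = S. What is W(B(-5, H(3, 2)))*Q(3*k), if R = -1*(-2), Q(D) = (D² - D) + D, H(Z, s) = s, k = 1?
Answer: -63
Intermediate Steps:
Q(D) = D²
R = 2
W(V) = 3 + 2*V (W(V) = 3 + V*2 = 3 + 2*V)
W(B(-5, H(3, 2)))*Q(3*k) = (3 + 2*(-5))*(3*1)² = (3 - 10)*3² = -7*9 = -63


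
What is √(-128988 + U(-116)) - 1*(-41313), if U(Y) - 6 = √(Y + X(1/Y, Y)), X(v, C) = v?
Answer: 41313 + √(-433895448 + 58*I*√390253)/58 ≈ 41313.0 + 359.14*I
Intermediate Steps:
U(Y) = 6 + √(Y + 1/Y)
√(-128988 + U(-116)) - 1*(-41313) = √(-128988 + (6 + √(-116 + 1/(-116)))) - 1*(-41313) = √(-128988 + (6 + √(-116 - 1/116))) + 41313 = √(-128988 + (6 + √(-13457/116))) + 41313 = √(-128988 + (6 + I*√390253/58)) + 41313 = √(-128982 + I*√390253/58) + 41313 = 41313 + √(-128982 + I*√390253/58)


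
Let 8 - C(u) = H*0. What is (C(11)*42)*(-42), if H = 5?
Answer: -14112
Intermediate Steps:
C(u) = 8 (C(u) = 8 - 5*0 = 8 - 1*0 = 8 + 0 = 8)
(C(11)*42)*(-42) = (8*42)*(-42) = 336*(-42) = -14112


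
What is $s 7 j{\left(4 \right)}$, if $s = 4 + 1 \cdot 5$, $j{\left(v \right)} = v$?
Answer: $252$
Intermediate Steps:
$s = 9$ ($s = 4 + 5 = 9$)
$s 7 j{\left(4 \right)} = 9 \cdot 7 \cdot 4 = 63 \cdot 4 = 252$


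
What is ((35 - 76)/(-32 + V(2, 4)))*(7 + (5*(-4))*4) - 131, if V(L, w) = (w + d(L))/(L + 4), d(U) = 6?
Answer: -20900/91 ≈ -229.67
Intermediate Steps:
V(L, w) = (6 + w)/(4 + L) (V(L, w) = (w + 6)/(L + 4) = (6 + w)/(4 + L))
((35 - 76)/(-32 + V(2, 4)))*(7 + (5*(-4))*4) - 131 = ((35 - 76)/(-32 + (6 + 4)/(4 + 2)))*(7 + (5*(-4))*4) - 131 = (-41/(-32 + 10/6))*(7 - 20*4) - 131 = (-41/(-32 + (⅙)*10))*(7 - 80) - 131 = -41/(-32 + 5/3)*(-73) - 131 = -41/(-91/3)*(-73) - 131 = -41*(-3/91)*(-73) - 131 = (123/91)*(-73) - 131 = -8979/91 - 131 = -20900/91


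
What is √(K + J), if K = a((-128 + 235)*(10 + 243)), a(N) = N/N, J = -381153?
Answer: 4*I*√23822 ≈ 617.38*I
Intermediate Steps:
a(N) = 1
K = 1
√(K + J) = √(1 - 381153) = √(-381152) = 4*I*√23822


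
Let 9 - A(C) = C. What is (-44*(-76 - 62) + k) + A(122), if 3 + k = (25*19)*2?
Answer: 6906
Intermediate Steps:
A(C) = 9 - C
k = 947 (k = -3 + (25*19)*2 = -3 + 475*2 = -3 + 950 = 947)
(-44*(-76 - 62) + k) + A(122) = (-44*(-76 - 62) + 947) + (9 - 1*122) = (-44*(-138) + 947) + (9 - 122) = (6072 + 947) - 113 = 7019 - 113 = 6906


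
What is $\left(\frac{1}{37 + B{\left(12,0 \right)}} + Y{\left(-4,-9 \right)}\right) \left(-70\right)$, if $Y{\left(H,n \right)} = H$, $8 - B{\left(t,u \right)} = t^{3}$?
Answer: $\frac{471310}{1683} \approx 280.04$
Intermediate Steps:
$B{\left(t,u \right)} = 8 - t^{3}$
$\left(\frac{1}{37 + B{\left(12,0 \right)}} + Y{\left(-4,-9 \right)}\right) \left(-70\right) = \left(\frac{1}{37 + \left(8 - 12^{3}\right)} - 4\right) \left(-70\right) = \left(\frac{1}{37 + \left(8 - 1728\right)} - 4\right) \left(-70\right) = \left(\frac{1}{37 - 1720} - 4\right) \left(-70\right) = \left(\frac{1}{-1683} - 4\right) \left(-70\right) = \left(- \frac{1}{1683} - 4\right) \left(-70\right) = \left(- \frac{6733}{1683}\right) \left(-70\right) = \frac{471310}{1683}$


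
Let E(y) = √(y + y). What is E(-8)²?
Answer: -16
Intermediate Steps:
E(y) = √2*√y (E(y) = √(2*y) = √2*√y)
E(-8)² = (√2*√(-8))² = (√2*(2*I*√2))² = (4*I)² = -16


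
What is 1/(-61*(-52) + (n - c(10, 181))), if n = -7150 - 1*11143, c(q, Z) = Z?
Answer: -1/15302 ≈ -6.5351e-5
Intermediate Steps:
n = -18293 (n = -7150 - 11143 = -18293)
1/(-61*(-52) + (n - c(10, 181))) = 1/(-61*(-52) + (-18293 - 1*181)) = 1/(3172 + (-18293 - 181)) = 1/(3172 - 18474) = 1/(-15302) = -1/15302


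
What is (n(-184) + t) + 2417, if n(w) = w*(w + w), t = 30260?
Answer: 100389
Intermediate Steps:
n(w) = 2*w² (n(w) = w*(2*w) = 2*w²)
(n(-184) + t) + 2417 = (2*(-184)² + 30260) + 2417 = (2*33856 + 30260) + 2417 = (67712 + 30260) + 2417 = 97972 + 2417 = 100389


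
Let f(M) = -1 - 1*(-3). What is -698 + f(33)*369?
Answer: 40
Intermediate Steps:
f(M) = 2 (f(M) = -1 + 3 = 2)
-698 + f(33)*369 = -698 + 2*369 = -698 + 738 = 40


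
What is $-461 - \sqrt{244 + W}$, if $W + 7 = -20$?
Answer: $-461 - \sqrt{217} \approx -475.73$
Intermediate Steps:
$W = -27$ ($W = -7 - 20 = -27$)
$-461 - \sqrt{244 + W} = -461 - \sqrt{244 - 27} = -461 - \sqrt{217}$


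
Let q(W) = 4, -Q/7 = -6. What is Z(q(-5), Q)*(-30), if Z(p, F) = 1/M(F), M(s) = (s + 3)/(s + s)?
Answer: -56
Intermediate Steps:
Q = 42 (Q = -7*(-6) = 42)
M(s) = (3 + s)/(2*s) (M(s) = (3 + s)/((2*s)) = (3 + s)*(1/(2*s)) = (3 + s)/(2*s))
Z(p, F) = 2*F/(3 + F) (Z(p, F) = 1/((3 + F)/(2*F)) = 2*F/(3 + F))
Z(q(-5), Q)*(-30) = (2*42/(3 + 42))*(-30) = (2*42/45)*(-30) = (2*42*(1/45))*(-30) = (28/15)*(-30) = -56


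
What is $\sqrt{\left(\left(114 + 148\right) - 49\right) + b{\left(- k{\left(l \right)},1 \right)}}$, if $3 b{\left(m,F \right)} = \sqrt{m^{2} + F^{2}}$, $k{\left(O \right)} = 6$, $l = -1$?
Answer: $\frac{\sqrt{1917 + 3 \sqrt{37}}}{3} \approx 14.664$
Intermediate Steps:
$b{\left(m,F \right)} = \frac{\sqrt{F^{2} + m^{2}}}{3}$ ($b{\left(m,F \right)} = \frac{\sqrt{m^{2} + F^{2}}}{3} = \frac{\sqrt{F^{2} + m^{2}}}{3}$)
$\sqrt{\left(\left(114 + 148\right) - 49\right) + b{\left(- k{\left(l \right)},1 \right)}} = \sqrt{\left(\left(114 + 148\right) - 49\right) + \frac{\sqrt{1^{2} + \left(\left(-1\right) 6\right)^{2}}}{3}} = \sqrt{\left(262 - 49\right) + \frac{\sqrt{1 + \left(-6\right)^{2}}}{3}} = \sqrt{213 + \frac{\sqrt{1 + 36}}{3}} = \sqrt{213 + \frac{\sqrt{37}}{3}}$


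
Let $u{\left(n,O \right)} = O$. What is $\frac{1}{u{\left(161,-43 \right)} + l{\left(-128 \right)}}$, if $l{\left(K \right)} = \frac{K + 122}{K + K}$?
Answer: $- \frac{128}{5501} \approx -0.023268$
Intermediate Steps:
$l{\left(K \right)} = \frac{122 + K}{2 K}$
$\frac{1}{u{\left(161,-43 \right)} + l{\left(-128 \right)}} = \frac{1}{-43 + \frac{122 - 128}{2 \left(-128\right)}} = \frac{1}{-43 + \frac{1}{2} \left(- \frac{1}{128}\right) \left(-6\right)} = \frac{1}{-43 + \frac{3}{128}} = \frac{1}{- \frac{5501}{128}} = - \frac{128}{5501}$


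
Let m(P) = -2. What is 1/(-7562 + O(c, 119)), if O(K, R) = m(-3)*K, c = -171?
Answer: -1/7220 ≈ -0.00013850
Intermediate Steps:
O(K, R) = -2*K
1/(-7562 + O(c, 119)) = 1/(-7562 - 2*(-171)) = 1/(-7562 + 342) = 1/(-7220) = -1/7220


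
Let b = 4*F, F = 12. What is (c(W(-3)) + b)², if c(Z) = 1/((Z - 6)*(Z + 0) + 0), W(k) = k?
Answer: 1682209/729 ≈ 2307.6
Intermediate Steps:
b = 48 (b = 4*12 = 48)
c(Z) = 1/(Z*(-6 + Z)) (c(Z) = 1/((-6 + Z)*Z + 0) = 1/(Z*(-6 + Z) + 0) = 1/(Z*(-6 + Z)))
(c(W(-3)) + b)² = (1/((-3)*(-6 - 3)) + 48)² = (-⅓/(-9) + 48)² = (-⅓*(-⅑) + 48)² = (1/27 + 48)² = (1297/27)² = 1682209/729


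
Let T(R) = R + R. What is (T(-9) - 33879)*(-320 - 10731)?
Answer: 374595747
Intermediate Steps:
T(R) = 2*R
(T(-9) - 33879)*(-320 - 10731) = (2*(-9) - 33879)*(-320 - 10731) = (-18 - 33879)*(-11051) = -33897*(-11051) = 374595747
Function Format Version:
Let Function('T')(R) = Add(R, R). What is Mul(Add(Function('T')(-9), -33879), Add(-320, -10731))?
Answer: 374595747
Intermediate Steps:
Function('T')(R) = Mul(2, R)
Mul(Add(Function('T')(-9), -33879), Add(-320, -10731)) = Mul(Add(Mul(2, -9), -33879), Add(-320, -10731)) = Mul(Add(-18, -33879), -11051) = Mul(-33897, -11051) = 374595747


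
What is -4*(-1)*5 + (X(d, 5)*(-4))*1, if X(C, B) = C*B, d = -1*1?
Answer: 40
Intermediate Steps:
d = -1
X(C, B) = B*C
-4*(-1)*5 + (X(d, 5)*(-4))*1 = -4*(-1)*5 + ((5*(-1))*(-4))*1 = 4*5 - 5*(-4)*1 = 20 + 20*1 = 20 + 20 = 40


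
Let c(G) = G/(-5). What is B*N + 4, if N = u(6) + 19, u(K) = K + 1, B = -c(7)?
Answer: 202/5 ≈ 40.400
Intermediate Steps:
c(G) = -G/5 (c(G) = G*(-1/5) = -G/5)
B = 7/5 (B = -(-1)*7/5 = -1*(-7/5) = 7/5 ≈ 1.4000)
u(K) = 1 + K
N = 26 (N = (1 + 6) + 19 = 7 + 19 = 26)
B*N + 4 = (7/5)*26 + 4 = 182/5 + 4 = 202/5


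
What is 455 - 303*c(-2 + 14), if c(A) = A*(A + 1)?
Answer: -46813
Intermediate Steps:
c(A) = A*(1 + A)
455 - 303*c(-2 + 14) = 455 - 303*(-2 + 14)*(1 + (-2 + 14)) = 455 - 3636*(1 + 12) = 455 - 3636*13 = 455 - 303*156 = 455 - 47268 = -46813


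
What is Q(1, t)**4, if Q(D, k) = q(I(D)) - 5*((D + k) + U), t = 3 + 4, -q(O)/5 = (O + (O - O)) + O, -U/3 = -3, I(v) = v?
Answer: 81450625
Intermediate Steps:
U = 9 (U = -3*(-3) = 9)
q(O) = -10*O (q(O) = -5*((O + (O - O)) + O) = -5*((O + 0) + O) = -5*(O + O) = -10*O)
t = 7
Q(D, k) = -45 - 15*D - 5*k (Q(D, k) = -10*D - 5*((D + k) + 9) = -10*D - 5*(9 + D + k) = -10*D + (-45 - 5*D - 5*k) = -45 - 15*D - 5*k)
Q(1, t)**4 = (-45 - 15*1 - 5*7)**4 = (-45 - 15 - 35)**4 = (-95)**4 = 81450625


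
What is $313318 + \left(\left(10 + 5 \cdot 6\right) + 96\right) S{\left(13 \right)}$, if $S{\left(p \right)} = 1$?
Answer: $313454$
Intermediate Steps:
$313318 + \left(\left(10 + 5 \cdot 6\right) + 96\right) S{\left(13 \right)} = 313318 + \left(\left(10 + 5 \cdot 6\right) + 96\right) 1 = 313318 + \left(\left(10 + 30\right) + 96\right) 1 = 313318 + \left(40 + 96\right) 1 = 313318 + 136 \cdot 1 = 313318 + 136 = 313454$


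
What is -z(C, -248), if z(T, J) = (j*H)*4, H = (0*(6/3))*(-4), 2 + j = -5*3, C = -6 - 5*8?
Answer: 0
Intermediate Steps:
C = -46 (C = -6 - 40 = -46)
j = -17 (j = -2 - 5*3 = -2 - 15 = -17)
H = 0 (H = (0*(6*(⅓)))*(-4) = (0*2)*(-4) = 0*(-4) = 0)
z(T, J) = 0 (z(T, J) = -17*0*4 = 0*4 = 0)
-z(C, -248) = -1*0 = 0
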